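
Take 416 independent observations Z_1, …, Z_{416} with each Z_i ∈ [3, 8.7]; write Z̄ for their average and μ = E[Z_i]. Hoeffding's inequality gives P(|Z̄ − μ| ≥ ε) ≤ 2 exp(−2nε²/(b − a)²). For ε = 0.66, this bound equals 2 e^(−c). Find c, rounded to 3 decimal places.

11.155

c = 2nε²/(b − a)² = 2·416·0.66² / 5.7² = 11.1548.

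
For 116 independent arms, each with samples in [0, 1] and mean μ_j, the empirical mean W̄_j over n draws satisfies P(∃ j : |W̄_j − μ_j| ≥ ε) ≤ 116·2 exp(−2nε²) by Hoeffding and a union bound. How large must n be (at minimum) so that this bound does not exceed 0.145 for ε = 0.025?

5903

Need 2·116·exp(−2nε²) ≤ 0.145, i.e. exp(−2nε²) ≤ 0.145/232.
So 2nε² ≥ ln(232/0.145) = 7.377759.
Hence n ≥ 7.377759/(2·0.025²) = 5902.207.
The smallest integer n is 5903.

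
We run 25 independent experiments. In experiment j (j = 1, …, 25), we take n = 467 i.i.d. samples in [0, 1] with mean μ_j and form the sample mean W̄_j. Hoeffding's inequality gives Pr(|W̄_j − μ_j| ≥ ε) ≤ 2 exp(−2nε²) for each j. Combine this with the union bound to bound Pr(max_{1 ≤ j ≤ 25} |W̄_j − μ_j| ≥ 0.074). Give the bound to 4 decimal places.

Per-experiment Hoeffding bound: 2·exp(−2·467·0.074²) = 2·exp(−5.11458) = 0.012017.
Union bound over 25 events: 25·0.012017 = 0.30042.

0.3004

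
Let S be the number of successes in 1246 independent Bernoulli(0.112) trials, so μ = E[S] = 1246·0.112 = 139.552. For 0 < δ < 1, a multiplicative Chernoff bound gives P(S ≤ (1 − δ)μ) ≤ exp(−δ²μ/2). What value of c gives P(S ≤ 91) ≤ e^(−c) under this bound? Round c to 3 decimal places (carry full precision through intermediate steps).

8.446

Write 91 = (1 − δ)μ, so δ = 1 − 91/139.552 = 0.3479133…
Then the exponent is δ²μ/2 = (μ − 91)²/(2μ) = 8.445944.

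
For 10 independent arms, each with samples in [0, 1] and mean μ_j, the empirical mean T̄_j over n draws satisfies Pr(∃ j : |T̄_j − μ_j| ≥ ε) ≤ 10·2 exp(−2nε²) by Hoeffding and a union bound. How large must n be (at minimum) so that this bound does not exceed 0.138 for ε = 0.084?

353

Need 2·10·exp(−2nε²) ≤ 0.138, i.e. exp(−2nε²) ≤ 0.138/20.
So 2nε² ≥ ln(20/0.138) = 4.976234.
Hence n ≥ 4.976234/(2·0.084²) = 352.624.
The smallest integer n is 353.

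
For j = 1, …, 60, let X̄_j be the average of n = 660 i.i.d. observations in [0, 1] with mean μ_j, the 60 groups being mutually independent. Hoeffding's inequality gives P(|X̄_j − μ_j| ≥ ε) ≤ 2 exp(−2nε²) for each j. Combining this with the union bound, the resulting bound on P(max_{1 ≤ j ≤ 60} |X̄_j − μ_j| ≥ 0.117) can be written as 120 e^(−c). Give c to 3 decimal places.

Union bound over the 60 events: P(max_{1 ≤ j ≤ 60} |X̄_j − μ_j| ≥ 0.117) ≤ 60·2·exp(−2nε²) = 120 exp(−2·660·0.117²).
So c = 2·660·0.117² = 18.0695.

18.069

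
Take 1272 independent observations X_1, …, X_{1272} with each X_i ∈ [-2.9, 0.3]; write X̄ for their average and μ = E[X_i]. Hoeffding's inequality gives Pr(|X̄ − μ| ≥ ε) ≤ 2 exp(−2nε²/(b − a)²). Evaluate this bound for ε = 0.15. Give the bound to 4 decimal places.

0.0075

Exponent: 2nε²/(b − a)² = 2·1272·0.15² / 3.2² = 5.58984.
Bound = 2·exp(−5.58984) = 0.00747.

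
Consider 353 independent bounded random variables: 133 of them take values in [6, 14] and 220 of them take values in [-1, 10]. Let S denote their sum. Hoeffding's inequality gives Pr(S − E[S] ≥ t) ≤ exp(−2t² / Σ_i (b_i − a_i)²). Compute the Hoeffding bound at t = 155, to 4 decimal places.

0.2547

Σ(b_i − a_i)² = 133·8² + 220·11² = 35132.
Exponent = 2·155² / 35132 = 1.36770.
Bound = exp(−1.36770) = 0.25469.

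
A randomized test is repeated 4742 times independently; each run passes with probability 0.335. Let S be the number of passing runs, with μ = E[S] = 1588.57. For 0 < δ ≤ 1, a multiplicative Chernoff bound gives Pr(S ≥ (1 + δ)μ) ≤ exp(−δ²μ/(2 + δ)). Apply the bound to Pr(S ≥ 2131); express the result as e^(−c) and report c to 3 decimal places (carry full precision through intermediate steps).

Write 2131 = (1 + δ)μ, so δ = 2131/1588.57 − 1 = 0.341458…
Then the exponent is δ²μ/(2 + δ) = (2131 − μ)² / (μ·(2 + δ)) = 79.103312.

79.103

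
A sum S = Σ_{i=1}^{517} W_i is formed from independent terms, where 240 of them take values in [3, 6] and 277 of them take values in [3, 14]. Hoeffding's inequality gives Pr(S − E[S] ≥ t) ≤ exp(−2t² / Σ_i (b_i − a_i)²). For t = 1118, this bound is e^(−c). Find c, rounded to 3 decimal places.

70.069

Σ(b_i − a_i)² = 240·3² + 277·11² = 35677.
c = 2t² / 35677 = 2·1118² / 35677 = 70.0689.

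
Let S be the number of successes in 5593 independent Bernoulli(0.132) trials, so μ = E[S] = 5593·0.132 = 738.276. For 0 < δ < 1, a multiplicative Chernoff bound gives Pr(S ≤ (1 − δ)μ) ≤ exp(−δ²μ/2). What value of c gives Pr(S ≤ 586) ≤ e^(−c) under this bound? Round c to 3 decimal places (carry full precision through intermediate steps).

Write 586 = (1 − δ)μ, so δ = 1 − 586/738.276 = 0.2062589…
Then the exponent is δ²μ/2 = (μ − 586)²/(2μ) = 15.704141.

15.704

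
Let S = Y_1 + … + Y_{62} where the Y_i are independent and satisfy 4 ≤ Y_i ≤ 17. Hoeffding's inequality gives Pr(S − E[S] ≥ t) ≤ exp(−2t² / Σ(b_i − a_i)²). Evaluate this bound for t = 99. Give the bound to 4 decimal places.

0.1540

Σ(b_i − a_i)² = 62·(13)² = 10478.
Exponent = 2·99²/10478 = 1.8708.
Bound = exp(−1.8708) = 0.15400.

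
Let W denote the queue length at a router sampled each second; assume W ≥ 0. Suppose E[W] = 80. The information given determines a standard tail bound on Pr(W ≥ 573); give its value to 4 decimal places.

Only the mean of a non-negative variable is known, so Markov's inequality is the applicable tail bound.
Markov's inequality: for a non-negative random variable, Pr(W ≥ a) ≤ E[W]/a.
Here E[W] = 80 and a = 573, so the bound is 80/573 = 0.1396.

0.1396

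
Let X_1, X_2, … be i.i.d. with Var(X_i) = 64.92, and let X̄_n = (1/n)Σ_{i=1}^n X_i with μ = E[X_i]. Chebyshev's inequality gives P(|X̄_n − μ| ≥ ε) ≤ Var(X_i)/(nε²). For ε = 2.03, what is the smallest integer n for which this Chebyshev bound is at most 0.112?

Require 64.92/(n·2.03²) ≤ 0.112, i.e. n ≥ 64.92/(0.112·2.03²) = 140.659.
The smallest integer n is 141.

141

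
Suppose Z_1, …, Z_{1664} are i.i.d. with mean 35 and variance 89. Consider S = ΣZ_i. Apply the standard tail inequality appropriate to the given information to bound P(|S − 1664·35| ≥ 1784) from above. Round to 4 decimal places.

0.0465

With mean and variance of each term known, Chebyshev's inequality bounds the deviation of the sum (or sample mean).
Var(S) = n·Var(Z_i) = 1664·89 = 148096.
Chebyshev: P(|S − 1664·35| ≥ 1784) ≤ Var(S)/1784² = 148096/3182656 = 0.0465.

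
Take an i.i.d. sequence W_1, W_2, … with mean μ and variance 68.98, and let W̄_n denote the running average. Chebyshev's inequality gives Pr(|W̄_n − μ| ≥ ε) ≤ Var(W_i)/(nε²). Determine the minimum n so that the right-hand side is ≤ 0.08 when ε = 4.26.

Require 68.98/(n·4.26²) ≤ 0.08, i.e. n ≥ 68.98/(0.08·4.26²) = 47.513.
The smallest integer n is 48.

48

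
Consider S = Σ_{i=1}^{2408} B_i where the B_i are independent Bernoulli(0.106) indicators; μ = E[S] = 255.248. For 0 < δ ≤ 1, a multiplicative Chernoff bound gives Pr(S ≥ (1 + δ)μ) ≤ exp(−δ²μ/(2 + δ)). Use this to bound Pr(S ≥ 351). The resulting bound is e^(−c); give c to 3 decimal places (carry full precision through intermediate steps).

Write 351 = (1 + δ)μ, so δ = 351/255.248 − 1 = 0.3751332…
Then the exponent is δ²μ/(2 + δ) = (351 − μ)² / (μ·(2 + δ)) = 15.123259.

15.123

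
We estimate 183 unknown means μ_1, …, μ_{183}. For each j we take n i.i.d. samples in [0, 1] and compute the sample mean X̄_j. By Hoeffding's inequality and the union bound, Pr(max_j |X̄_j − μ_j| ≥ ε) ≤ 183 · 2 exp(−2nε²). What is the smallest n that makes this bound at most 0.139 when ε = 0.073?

739

Need 2·183·exp(−2nε²) ≤ 0.139, i.e. exp(−2nε²) ≤ 0.139/366.
So 2nε² ≥ ln(366/0.139) = 7.875915.
Hence n ≥ 7.875915/(2·0.073²) = 738.967.
The smallest integer n is 739.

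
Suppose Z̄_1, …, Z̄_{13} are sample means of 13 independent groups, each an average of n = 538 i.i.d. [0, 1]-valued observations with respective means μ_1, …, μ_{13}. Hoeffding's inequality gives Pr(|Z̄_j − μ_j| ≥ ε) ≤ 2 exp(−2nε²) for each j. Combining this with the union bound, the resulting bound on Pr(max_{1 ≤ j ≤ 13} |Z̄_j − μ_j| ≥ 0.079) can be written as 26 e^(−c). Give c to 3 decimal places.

6.715

Union bound over the 13 events: Pr(max_{1 ≤ j ≤ 13} |Z̄_j − μ_j| ≥ 0.079) ≤ 13·2·exp(−2nε²) = 26 exp(−2·538·0.079²).
So c = 2·538·0.079² = 6.7153.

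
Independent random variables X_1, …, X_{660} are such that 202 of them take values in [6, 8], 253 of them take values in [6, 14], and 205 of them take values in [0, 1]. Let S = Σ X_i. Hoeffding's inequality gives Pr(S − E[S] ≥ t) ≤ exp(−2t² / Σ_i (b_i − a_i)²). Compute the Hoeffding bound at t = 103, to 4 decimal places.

0.2913

Σ(b_i − a_i)² = 202·2² + 253·8² + 205·1² = 17205.
Exponent = 2·103² / 17205 = 1.23325.
Bound = exp(−1.23325) = 0.29135.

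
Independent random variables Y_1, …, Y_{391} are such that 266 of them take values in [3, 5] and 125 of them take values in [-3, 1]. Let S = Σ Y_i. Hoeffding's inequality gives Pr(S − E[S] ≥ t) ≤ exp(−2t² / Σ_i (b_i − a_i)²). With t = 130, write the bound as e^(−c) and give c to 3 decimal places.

11.031

Σ(b_i − a_i)² = 266·2² + 125·4² = 3064.
c = 2t² / 3064 = 2·130² / 3064 = 11.0313.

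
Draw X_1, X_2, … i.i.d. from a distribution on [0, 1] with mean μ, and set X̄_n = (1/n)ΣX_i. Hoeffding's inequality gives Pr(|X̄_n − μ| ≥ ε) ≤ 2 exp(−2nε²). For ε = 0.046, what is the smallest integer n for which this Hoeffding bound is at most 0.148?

Require 2·exp(−2nε²) ≤ 0.148, i.e. 2nε² ≥ ln(2/0.148) = 2.603690.
So n ≥ 2.603690 / (2·0.046²) = 615.239.
The smallest integer n is 616.

616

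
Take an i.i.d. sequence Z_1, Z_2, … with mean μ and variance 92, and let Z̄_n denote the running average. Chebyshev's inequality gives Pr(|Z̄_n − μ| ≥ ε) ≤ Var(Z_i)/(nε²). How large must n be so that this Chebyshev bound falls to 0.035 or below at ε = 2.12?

Require 92/(n·2.12²) ≤ 0.035, i.e. n ≥ 92/(0.035·2.12²) = 584.855.
The smallest integer n is 585.

585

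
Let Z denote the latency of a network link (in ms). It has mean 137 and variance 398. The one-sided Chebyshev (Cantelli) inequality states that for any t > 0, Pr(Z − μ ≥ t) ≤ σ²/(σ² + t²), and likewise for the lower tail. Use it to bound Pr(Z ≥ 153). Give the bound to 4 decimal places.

0.6086

Here σ² = 398 and t = 16, so σ² + t² = 654.
Cantelli's bound: 398/654 = 0.6086.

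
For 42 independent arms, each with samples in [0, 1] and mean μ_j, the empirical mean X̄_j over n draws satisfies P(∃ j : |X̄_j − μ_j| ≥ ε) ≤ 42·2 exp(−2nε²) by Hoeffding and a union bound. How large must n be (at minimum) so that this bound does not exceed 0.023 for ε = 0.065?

971

Need 2·42·exp(−2nε²) ≤ 0.023, i.e. exp(−2nε²) ≤ 0.023/84.
So 2nε² ≥ ln(84/0.023) = 8.203078.
Hence n ≥ 8.203078/(2·0.065²) = 970.778.
The smallest integer n is 971.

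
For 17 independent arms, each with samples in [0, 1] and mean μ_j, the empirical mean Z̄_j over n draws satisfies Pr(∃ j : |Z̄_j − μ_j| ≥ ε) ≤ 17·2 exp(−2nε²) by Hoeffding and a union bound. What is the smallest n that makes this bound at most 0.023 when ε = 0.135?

Need 2·17·exp(−2nε²) ≤ 0.023, i.e. exp(−2nε²) ≤ 0.023/34.
So 2nε² ≥ ln(34/0.023) = 7.298622.
Hence n ≥ 7.298622/(2·0.135²) = 200.237.
The smallest integer n is 201.

201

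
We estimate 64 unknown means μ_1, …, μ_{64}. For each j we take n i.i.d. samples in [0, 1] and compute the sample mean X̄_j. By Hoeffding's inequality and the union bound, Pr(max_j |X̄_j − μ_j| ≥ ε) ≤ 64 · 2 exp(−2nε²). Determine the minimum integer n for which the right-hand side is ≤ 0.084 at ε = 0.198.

Need 2·64·exp(−2nε²) ≤ 0.084, i.e. exp(−2nε²) ≤ 0.084/128.
So 2nε² ≥ ln(128/0.084) = 7.328969.
Hence n ≥ 7.328969/(2·0.198²) = 93.472.
The smallest integer n is 94.

94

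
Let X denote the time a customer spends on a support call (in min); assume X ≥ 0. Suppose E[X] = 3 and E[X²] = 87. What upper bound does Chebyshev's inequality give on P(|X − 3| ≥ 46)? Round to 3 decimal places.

0.037

Var(X) = E[X²] − (E[X])² = 87 − 9 = 78.
Chebyshev's inequality: P(|X − μ| ≥ t) ≤ Var(X)/t² = 78/2116 = 0.0369.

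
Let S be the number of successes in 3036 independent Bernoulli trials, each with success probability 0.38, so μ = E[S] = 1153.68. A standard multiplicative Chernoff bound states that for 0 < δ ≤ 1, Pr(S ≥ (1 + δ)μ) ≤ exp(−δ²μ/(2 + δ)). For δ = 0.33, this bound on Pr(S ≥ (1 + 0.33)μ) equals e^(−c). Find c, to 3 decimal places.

c = δ²μ/(2 + δ) = 0.33²·1153.68/(2 + 0.33) = 53.9209.

53.921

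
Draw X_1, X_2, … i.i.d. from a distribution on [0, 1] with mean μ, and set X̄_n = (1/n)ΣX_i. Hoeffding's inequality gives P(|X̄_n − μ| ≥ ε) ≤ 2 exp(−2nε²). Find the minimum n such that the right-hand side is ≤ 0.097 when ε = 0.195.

40

Require 2·exp(−2nε²) ≤ 0.097, i.e. 2nε² ≥ ln(2/0.097) = 3.026191.
So n ≥ 3.026191 / (2·0.195²) = 39.792.
The smallest integer n is 40.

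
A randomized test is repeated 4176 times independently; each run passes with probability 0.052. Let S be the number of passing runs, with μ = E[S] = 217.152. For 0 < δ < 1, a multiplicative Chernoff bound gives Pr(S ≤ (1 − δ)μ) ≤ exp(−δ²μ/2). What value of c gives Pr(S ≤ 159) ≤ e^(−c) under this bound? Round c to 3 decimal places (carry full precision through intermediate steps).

7.786

Write 159 = (1 − δ)μ, so δ = 1 − 159/217.152 = 0.267794…
Then the exponent is δ²μ/2 = (μ − 159)²/(2μ) = 7.786378.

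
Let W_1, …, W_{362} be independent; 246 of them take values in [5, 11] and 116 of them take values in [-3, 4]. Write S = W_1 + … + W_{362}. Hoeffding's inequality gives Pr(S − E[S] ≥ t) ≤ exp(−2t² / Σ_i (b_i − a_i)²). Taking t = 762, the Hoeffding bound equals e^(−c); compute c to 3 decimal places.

79.869

Σ(b_i − a_i)² = 246·6² + 116·7² = 14540.
c = 2t² / 14540 = 2·762² / 14540 = 79.8685.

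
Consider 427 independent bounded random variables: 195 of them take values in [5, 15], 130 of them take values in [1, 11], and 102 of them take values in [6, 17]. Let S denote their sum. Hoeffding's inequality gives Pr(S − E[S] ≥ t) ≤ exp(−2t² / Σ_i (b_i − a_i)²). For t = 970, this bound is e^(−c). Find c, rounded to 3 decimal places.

41.965

Σ(b_i − a_i)² = 195·10² + 130·10² + 102·11² = 44842.
c = 2t² / 44842 = 2·970² / 44842 = 41.9651.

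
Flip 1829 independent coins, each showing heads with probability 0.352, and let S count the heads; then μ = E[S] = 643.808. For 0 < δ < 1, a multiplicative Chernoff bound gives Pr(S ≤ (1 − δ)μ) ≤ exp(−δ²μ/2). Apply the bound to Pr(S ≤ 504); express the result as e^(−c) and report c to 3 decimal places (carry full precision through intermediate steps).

15.180

Write 504 = (1 − δ)μ, so δ = 1 − 504/643.808 = 0.2171579…
Then the exponent is δ²μ/2 = (μ − 504)²/(2μ) = 15.180207.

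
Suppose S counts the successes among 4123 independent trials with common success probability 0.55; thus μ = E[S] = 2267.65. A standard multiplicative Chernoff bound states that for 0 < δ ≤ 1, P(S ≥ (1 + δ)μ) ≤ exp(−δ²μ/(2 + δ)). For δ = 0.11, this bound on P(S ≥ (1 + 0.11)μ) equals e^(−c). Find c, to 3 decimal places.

13.004

c = δ²μ/(2 + δ) = 0.11²·2267.65/(2 + 0.11) = 13.0041.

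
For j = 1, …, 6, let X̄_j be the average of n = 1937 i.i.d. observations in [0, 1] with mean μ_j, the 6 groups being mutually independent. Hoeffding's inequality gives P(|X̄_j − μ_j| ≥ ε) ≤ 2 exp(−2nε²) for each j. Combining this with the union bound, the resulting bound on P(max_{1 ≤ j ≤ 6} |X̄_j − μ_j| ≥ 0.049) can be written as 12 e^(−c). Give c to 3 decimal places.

9.301

Union bound over the 6 events: P(max_{1 ≤ j ≤ 6} |X̄_j − μ_j| ≥ 0.049) ≤ 6·2·exp(−2nε²) = 12 exp(−2·1937·0.049²).
So c = 2·1937·0.049² = 9.3015.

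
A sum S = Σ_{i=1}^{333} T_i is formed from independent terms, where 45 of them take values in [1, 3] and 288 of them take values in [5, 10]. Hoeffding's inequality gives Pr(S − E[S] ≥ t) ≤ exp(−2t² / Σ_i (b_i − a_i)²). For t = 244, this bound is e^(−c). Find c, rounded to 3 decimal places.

Σ(b_i − a_i)² = 45·2² + 288·5² = 7380.
c = 2t² / 7380 = 2·244² / 7380 = 16.1344.

16.134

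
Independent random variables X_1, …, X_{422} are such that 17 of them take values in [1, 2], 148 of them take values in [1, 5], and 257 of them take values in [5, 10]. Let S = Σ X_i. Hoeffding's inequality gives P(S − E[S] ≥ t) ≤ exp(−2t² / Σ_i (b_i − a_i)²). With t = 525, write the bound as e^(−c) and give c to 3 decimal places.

Σ(b_i − a_i)² = 17·1² + 148·4² + 257·5² = 8810.
c = 2t² / 8810 = 2·525² / 8810 = 62.5709.

62.571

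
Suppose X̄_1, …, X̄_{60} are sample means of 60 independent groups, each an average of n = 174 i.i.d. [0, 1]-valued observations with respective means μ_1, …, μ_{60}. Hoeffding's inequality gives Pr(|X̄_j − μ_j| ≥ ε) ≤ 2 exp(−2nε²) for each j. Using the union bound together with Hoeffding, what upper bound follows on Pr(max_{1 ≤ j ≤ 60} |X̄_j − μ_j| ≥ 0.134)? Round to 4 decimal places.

Per-experiment Hoeffding bound: 2·exp(−2·174·0.134²) = 2·exp(−6.24869) = 0.003866.
Union bound over 60 events: 60·0.003866 = 0.23196.

0.2320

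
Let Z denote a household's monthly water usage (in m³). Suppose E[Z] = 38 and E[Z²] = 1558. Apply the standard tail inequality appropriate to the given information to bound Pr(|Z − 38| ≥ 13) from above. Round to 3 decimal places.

0.675

The first two moments determine the variance, so Chebyshev's inequality is the sharpest standard bound available.
Var(Z) = E[Z²] − (E[Z])² = 1558 − 1444 = 114.
Chebyshev's inequality: Pr(|Z − μ| ≥ t) ≤ Var(Z)/t² = 114/169 = 0.6746.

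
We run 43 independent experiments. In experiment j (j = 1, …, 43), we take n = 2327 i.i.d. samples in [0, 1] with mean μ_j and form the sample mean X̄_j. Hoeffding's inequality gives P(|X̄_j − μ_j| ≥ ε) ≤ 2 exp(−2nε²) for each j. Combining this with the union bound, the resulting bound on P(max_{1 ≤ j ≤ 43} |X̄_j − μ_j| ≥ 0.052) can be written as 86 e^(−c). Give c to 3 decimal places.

Union bound over the 43 events: P(max_{1 ≤ j ≤ 43} |X̄_j − μ_j| ≥ 0.052) ≤ 43·2·exp(−2nε²) = 86 exp(−2·2327·0.052²).
So c = 2·2327·0.052² = 12.5844.

12.584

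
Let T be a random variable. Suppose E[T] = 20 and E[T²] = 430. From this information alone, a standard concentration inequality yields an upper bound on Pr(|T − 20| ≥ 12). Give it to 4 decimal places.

0.2083

The first two moments determine the variance, so Chebyshev's inequality is the sharpest standard bound available.
Var(T) = E[T²] − (E[T])² = 430 − 400 = 30.
Chebyshev's inequality: Pr(|T − μ| ≥ t) ≤ Var(T)/t² = 30/144 = 0.2083.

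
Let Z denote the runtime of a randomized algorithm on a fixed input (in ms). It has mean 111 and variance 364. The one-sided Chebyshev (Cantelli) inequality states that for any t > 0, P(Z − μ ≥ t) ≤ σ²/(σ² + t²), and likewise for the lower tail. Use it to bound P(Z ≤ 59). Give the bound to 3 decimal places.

0.119

Here σ² = 364 and t = 52, so σ² + t² = 3068.
Cantelli's bound: 364/3068 = 0.1186.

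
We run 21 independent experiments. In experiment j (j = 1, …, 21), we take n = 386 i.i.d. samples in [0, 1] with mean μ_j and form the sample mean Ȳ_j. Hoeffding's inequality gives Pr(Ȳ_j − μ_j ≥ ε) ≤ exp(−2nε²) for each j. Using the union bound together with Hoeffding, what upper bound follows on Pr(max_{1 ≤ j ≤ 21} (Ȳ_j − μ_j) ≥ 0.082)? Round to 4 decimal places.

Per-experiment Hoeffding bound: exp(−2·386·0.082²) = exp(−5.19093) = 0.0055668.
Union bound over 21 events: 21·0.0055668 = 0.11690.

0.1169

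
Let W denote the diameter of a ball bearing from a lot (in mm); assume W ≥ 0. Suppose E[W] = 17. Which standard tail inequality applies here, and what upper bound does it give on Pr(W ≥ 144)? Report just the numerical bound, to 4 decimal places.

0.1181

Only the mean of a non-negative variable is known, so Markov's inequality is the applicable tail bound.
Markov's inequality: for a non-negative random variable, Pr(W ≥ a) ≤ E[W]/a.
Here E[W] = 17 and a = 144, so the bound is 17/144 = 0.1181.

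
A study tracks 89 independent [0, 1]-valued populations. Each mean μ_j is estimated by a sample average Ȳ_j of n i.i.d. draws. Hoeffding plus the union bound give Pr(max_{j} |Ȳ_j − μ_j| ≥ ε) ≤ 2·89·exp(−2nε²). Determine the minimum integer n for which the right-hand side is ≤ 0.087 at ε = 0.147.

Need 2·89·exp(−2nε²) ≤ 0.087, i.e. exp(−2nε²) ≤ 0.087/178.
So 2nε² ≥ ln(178/0.087) = 7.623631.
Hence n ≥ 7.623631/(2·0.147²) = 176.399.
The smallest integer n is 177.

177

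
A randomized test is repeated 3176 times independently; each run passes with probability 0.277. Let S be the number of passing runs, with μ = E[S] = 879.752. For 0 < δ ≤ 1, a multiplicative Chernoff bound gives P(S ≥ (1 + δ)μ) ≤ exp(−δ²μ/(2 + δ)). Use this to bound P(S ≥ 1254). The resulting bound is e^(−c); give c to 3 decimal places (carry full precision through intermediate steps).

65.641

Write 1254 = (1 + δ)μ, so δ = 1254/879.752 − 1 = 0.4254017…
Then the exponent is δ²μ/(2 + δ) = (1254 − μ)² / (μ·(2 + δ)) = 65.640977.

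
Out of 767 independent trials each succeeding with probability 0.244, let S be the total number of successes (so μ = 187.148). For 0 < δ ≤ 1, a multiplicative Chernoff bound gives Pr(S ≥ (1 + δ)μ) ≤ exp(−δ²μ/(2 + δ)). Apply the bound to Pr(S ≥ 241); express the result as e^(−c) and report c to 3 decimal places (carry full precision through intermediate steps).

6.773

Write 241 = (1 + δ)μ, so δ = 241/187.148 − 1 = 0.2877509…
Then the exponent is δ²μ/(2 + δ) = (241 − μ)² / (μ·(2 + δ)) = 6.773447.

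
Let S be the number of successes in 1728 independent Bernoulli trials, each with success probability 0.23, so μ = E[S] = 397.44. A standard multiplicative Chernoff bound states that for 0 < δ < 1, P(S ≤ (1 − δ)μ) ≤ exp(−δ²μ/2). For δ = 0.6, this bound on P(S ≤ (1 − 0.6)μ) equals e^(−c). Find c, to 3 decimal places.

71.539

c = δ²μ/2 = 0.6²·397.44/2 = 71.5392.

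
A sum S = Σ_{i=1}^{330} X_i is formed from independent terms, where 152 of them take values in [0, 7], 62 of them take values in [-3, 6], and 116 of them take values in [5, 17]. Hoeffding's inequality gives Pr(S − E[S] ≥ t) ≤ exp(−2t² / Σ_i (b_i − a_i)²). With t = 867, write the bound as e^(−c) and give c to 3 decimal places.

Σ(b_i − a_i)² = 152·7² + 62·9² + 116·12² = 29174.
c = 2t² / 29174 = 2·867² / 29174 = 51.5314.

51.531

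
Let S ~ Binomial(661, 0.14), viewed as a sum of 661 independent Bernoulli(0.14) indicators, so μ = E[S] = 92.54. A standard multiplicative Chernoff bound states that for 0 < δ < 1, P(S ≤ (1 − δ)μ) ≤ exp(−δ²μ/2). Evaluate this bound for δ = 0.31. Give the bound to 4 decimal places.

0.0117

Exponent = δ²μ/2 = 0.31²·92.54/2 = 4.4465.
Bound = exp(−4.4465) = 0.01172.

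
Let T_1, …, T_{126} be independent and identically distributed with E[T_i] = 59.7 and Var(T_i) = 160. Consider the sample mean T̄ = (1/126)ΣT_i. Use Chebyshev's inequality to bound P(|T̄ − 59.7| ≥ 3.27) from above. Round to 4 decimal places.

Var(T̄) = Var(T_i)/n = 160/126 = 1.2698.
Chebyshev: P(|T̄ − 59.7| ≥ 3.27) ≤ Var(T̄)/(3.27)² = 160/(126·3.27²) = 0.1188.

0.1188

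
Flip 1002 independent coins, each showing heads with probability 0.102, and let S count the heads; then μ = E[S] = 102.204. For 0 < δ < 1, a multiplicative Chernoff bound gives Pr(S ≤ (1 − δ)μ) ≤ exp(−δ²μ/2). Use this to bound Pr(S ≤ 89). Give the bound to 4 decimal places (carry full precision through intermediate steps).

Write 89 = (1 − δ)μ, so δ = 1 − 89/102.204 = 0.1291926…
Then the exponent is δ²μ/2 = (μ − 89)²/(2μ) = 0.852930.
Bound = exp(−0.852930) = 0.42616.

0.4262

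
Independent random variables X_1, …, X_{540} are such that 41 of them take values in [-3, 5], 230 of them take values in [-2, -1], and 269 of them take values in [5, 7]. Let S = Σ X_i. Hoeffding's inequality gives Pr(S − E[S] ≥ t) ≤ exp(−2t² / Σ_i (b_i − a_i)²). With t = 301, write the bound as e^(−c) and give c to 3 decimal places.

Σ(b_i − a_i)² = 41·8² + 230·1² + 269·2² = 3930.
c = 2t² / 3930 = 2·301² / 3930 = 46.1074.

46.107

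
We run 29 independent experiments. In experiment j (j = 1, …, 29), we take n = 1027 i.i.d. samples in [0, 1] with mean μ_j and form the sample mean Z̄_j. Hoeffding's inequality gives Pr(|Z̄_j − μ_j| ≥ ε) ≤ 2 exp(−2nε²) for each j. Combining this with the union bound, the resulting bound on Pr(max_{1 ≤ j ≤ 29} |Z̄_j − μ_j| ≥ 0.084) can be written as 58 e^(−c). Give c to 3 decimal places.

Union bound over the 29 events: Pr(max_{1 ≤ j ≤ 29} |Z̄_j − μ_j| ≥ 0.084) ≤ 29·2·exp(−2nε²) = 58 exp(−2·1027·0.084²).
So c = 2·1027·0.084² = 14.4930.

14.493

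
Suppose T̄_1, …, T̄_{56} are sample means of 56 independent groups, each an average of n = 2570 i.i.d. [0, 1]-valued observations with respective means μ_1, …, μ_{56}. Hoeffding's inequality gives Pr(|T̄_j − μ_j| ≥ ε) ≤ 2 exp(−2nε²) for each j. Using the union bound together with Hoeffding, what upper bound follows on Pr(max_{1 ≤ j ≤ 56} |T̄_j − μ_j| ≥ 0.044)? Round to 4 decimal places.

0.0053

Per-experiment Hoeffding bound: 2·exp(−2·2570·0.044²) = 2·exp(−9.95104) = 0.000095356.
Union bound over 56 events: 56·0.000095356 = 0.00534.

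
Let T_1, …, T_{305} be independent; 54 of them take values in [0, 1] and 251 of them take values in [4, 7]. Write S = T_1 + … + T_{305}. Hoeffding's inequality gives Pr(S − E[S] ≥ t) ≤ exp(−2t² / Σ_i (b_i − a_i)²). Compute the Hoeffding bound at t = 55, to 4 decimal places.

0.0731

Σ(b_i − a_i)² = 54·1² + 251·3² = 2313.
Exponent = 2·55² / 2313 = 2.61565.
Bound = exp(−2.61565) = 0.07312.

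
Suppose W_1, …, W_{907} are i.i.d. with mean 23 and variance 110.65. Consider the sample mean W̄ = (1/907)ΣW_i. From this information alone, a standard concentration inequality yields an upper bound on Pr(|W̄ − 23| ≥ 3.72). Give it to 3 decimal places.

With mean and variance of each term known, Chebyshev's inequality bounds the deviation of the sum (or sample mean).
Var(W̄) = Var(W_i)/n = 110.65/907 = 0.122.
Chebyshev: Pr(|W̄ − 23| ≥ 3.72) ≤ Var(W̄)/(3.72)² = 110.65/(907·3.72²) = 0.0088.

0.009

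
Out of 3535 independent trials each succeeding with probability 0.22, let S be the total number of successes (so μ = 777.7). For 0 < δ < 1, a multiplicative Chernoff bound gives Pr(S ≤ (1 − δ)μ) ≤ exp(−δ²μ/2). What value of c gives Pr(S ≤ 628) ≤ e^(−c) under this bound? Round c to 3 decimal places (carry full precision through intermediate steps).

14.408

Write 628 = (1 − δ)μ, so δ = 1 − 628/777.7 = 0.1924907…
Then the exponent is δ²μ/2 = (μ − 628)²/(2μ) = 14.407927.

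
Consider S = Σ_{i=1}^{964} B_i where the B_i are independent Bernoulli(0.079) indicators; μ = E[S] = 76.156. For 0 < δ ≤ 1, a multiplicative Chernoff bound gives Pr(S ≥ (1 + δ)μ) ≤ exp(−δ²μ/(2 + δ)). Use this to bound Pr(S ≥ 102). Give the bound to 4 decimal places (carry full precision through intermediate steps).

Write 102 = (1 + δ)μ, so δ = 102/76.156 − 1 = 0.3393561…
Then the exponent is δ²μ/(2 + δ) = (102 − μ)² / (μ·(2 + δ)) = 3.749031.
Bound = exp(−3.749031) = 0.02354.

0.0235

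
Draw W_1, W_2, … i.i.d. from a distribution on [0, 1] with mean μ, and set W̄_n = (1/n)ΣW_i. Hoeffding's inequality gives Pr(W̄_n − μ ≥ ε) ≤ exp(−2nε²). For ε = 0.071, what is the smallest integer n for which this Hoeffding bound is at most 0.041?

317

Require exp(−2nε²) ≤ 0.041, i.e. 2nε² ≥ ln(1/0.041) = 3.194183.
So n ≥ 3.194183 / (2·0.071²) = 316.820.
The smallest integer n is 317.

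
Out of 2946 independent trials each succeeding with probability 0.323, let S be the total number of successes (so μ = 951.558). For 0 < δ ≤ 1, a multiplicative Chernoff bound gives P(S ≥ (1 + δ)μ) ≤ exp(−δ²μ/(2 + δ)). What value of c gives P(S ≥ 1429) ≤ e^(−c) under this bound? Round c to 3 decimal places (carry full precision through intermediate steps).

95.755

Write 1429 = (1 + δ)μ, so δ = 1429/951.558 − 1 = 0.5017477…
Then the exponent is δ²μ/(2 + δ) = (1429 − μ)² / (μ·(2 + δ)) = 95.755224.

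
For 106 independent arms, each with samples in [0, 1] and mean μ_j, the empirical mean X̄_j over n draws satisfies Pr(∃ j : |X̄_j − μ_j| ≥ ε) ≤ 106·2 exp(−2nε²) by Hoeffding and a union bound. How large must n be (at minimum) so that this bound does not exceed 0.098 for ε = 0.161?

Need 2·106·exp(−2nε²) ≤ 0.098, i.e. exp(−2nε²) ≤ 0.098/212.
So 2nε² ≥ ln(212/0.098) = 7.679374.
Hence n ≥ 7.679374/(2·0.161²) = 148.130.
The smallest integer n is 149.

149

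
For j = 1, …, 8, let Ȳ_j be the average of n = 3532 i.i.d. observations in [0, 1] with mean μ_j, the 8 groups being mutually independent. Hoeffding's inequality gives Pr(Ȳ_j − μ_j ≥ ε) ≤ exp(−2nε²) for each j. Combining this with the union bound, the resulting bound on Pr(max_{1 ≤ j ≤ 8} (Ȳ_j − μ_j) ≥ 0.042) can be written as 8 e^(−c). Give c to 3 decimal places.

12.461

Union bound over the 8 events: Pr(max_{1 ≤ j ≤ 8} (Ȳ_j − μ_j) ≥ 0.042) ≤ 8·exp(−2nε²) = 8 exp(−2·3532·0.042²).
So c = 2·3532·0.042² = 12.4609.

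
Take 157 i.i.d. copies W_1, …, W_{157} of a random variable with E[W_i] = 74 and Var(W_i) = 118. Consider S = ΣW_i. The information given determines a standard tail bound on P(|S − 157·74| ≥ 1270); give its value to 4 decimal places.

0.0115

With mean and variance of each term known, Chebyshev's inequality bounds the deviation of the sum (or sample mean).
Var(S) = n·Var(W_i) = 157·118 = 18526.
Chebyshev: P(|S − 157·74| ≥ 1270) ≤ Var(S)/1270² = 18526/1612900 = 0.0115.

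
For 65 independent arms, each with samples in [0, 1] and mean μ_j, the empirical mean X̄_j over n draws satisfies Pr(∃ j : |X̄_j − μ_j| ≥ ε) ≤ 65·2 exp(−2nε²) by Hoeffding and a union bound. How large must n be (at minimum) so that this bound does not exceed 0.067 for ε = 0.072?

731

Need 2·65·exp(−2nε²) ≤ 0.067, i.e. exp(−2nε²) ≤ 0.067/130.
So 2nε² ≥ ln(130/0.067) = 7.570597.
Hence n ≥ 7.570597/(2·0.072²) = 730.189.
The smallest integer n is 731.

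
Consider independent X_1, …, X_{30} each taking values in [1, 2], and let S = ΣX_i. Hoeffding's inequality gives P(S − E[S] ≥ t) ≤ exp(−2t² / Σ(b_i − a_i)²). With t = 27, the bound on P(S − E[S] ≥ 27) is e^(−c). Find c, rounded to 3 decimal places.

Σ(b_i − a_i)² = 30·(1)² = 30.
c = 2t²/30 = 2·27²/30 = 48.6000.

48.600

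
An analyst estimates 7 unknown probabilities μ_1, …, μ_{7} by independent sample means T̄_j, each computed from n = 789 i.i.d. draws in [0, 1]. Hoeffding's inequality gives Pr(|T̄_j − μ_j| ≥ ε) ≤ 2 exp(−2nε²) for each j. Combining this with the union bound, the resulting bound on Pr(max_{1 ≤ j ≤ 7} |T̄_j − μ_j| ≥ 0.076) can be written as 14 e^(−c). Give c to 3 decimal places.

Union bound over the 7 events: Pr(max_{1 ≤ j ≤ 7} |T̄_j − μ_j| ≥ 0.076) ≤ 7·2·exp(−2nε²) = 14 exp(−2·789·0.076²).
So c = 2·789·0.076² = 9.1145.

9.115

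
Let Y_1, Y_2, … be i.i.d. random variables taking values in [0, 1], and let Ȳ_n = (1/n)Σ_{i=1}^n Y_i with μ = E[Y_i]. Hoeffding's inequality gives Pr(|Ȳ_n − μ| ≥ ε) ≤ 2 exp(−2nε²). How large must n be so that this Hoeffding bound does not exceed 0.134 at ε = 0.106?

Require 2·exp(−2nε²) ≤ 0.134, i.e. 2nε² ≥ ln(2/0.134) = 2.703063.
So n ≥ 2.703063 / (2·0.106²) = 120.286.
The smallest integer n is 121.

121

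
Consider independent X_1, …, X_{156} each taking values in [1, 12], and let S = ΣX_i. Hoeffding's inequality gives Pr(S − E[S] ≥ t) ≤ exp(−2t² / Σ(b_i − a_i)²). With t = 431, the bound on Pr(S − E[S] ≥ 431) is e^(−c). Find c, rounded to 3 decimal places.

19.682

Σ(b_i − a_i)² = 156·(11)² = 18876.
c = 2t²/18876 = 2·431²/18876 = 19.6822.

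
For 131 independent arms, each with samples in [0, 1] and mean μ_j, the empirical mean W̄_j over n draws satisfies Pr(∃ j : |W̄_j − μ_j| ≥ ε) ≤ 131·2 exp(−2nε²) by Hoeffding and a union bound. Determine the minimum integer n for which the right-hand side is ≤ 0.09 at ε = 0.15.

Need 2·131·exp(−2nε²) ≤ 0.09, i.e. exp(−2nε²) ≤ 0.09/262.
So 2nε² ≥ ln(262/0.09) = 7.976290.
Hence n ≥ 7.976290/(2·0.15²) = 177.251.
The smallest integer n is 178.

178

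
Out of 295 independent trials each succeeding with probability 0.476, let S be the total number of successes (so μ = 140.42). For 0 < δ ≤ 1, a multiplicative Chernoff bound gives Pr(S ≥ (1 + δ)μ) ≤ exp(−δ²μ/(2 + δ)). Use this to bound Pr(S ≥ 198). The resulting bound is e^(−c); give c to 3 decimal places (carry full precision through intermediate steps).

Write 198 = (1 + δ)μ, so δ = 198/140.42 − 1 = 0.4100555…
Then the exponent is δ²μ/(2 + δ) = (198 − μ)² / (μ·(2 + δ)) = 9.796869.

9.797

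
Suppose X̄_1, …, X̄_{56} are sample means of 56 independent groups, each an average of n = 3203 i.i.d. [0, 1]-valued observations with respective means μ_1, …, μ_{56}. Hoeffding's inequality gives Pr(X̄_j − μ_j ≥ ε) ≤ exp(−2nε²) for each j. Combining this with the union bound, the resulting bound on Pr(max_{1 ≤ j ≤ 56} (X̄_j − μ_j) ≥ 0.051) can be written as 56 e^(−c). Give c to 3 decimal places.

16.662

Union bound over the 56 events: Pr(max_{1 ≤ j ≤ 56} (X̄_j − μ_j) ≥ 0.051) ≤ 56·exp(−2nε²) = 56 exp(−2·3203·0.051²).
So c = 2·3203·0.051² = 16.6620.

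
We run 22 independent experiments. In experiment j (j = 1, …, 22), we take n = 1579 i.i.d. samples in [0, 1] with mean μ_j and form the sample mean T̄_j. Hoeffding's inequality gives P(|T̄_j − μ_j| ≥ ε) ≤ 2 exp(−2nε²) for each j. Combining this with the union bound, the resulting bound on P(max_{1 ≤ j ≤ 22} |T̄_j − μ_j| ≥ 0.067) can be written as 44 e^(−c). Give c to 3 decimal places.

14.176

Union bound over the 22 events: P(max_{1 ≤ j ≤ 22} |T̄_j − μ_j| ≥ 0.067) ≤ 22·2·exp(−2nε²) = 44 exp(−2·1579·0.067²).
So c = 2·1579·0.067² = 14.1763.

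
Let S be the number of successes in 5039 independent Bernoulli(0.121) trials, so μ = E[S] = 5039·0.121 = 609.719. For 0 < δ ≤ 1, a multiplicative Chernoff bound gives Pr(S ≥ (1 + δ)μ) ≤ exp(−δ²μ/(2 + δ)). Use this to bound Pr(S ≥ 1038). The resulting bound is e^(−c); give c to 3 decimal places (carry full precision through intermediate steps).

111.320

Write 1038 = (1 + δ)μ, so δ = 1038/609.719 − 1 = 0.7024236…
Then the exponent is δ²μ/(2 + δ) = (1038 − μ)² / (μ·(2 + δ)) = 111.320325.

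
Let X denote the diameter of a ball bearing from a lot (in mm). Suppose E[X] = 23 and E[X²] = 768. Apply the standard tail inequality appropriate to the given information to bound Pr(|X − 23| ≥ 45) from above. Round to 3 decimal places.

The first two moments determine the variance, so Chebyshev's inequality is the sharpest standard bound available.
Var(X) = E[X²] − (E[X])² = 768 − 529 = 239.
Chebyshev's inequality: Pr(|X − μ| ≥ t) ≤ Var(X)/t² = 239/2025 = 0.1180.

0.118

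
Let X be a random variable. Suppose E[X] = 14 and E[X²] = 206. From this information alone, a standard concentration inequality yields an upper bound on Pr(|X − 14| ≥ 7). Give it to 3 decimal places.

0.204

The first two moments determine the variance, so Chebyshev's inequality is the sharpest standard bound available.
Var(X) = E[X²] − (E[X])² = 206 − 196 = 10.
Chebyshev's inequality: Pr(|X − μ| ≥ t) ≤ Var(X)/t² = 10/49 = 0.2041.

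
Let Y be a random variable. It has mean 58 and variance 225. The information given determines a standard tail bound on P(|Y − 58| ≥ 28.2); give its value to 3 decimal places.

Mean and variance are known, so Chebyshev's inequality applies.
Chebyshev: P(|Y − μ| ≥ t) ≤ Var(Y)/t².
Bound = 225 / 795.24 = 0.2829.

0.283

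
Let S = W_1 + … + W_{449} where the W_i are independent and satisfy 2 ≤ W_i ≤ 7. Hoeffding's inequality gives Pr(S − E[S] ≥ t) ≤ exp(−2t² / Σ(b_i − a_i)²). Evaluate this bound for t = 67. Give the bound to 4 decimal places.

Σ(b_i − a_i)² = 449·(5)² = 11225.
Exponent = 2·67²/11225 = 0.7998.
Bound = exp(−0.7998) = 0.44941.

0.4494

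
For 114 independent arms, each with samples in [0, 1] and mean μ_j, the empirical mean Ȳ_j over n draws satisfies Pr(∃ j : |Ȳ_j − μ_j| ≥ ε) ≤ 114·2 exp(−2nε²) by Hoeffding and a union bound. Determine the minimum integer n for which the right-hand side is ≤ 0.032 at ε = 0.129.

267

Need 2·114·exp(−2nε²) ≤ 0.032, i.e. exp(−2nε²) ≤ 0.032/228.
So 2nε² ≥ ln(228/0.032) = 8.871365.
Hence n ≥ 8.871365/(2·0.129²) = 266.551.
The smallest integer n is 267.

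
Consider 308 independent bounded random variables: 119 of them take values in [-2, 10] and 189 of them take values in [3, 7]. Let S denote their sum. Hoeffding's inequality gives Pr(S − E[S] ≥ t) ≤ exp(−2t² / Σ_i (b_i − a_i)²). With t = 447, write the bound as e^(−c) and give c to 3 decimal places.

19.822

Σ(b_i − a_i)² = 119·12² + 189·4² = 20160.
c = 2t² / 20160 = 2·447² / 20160 = 19.8223.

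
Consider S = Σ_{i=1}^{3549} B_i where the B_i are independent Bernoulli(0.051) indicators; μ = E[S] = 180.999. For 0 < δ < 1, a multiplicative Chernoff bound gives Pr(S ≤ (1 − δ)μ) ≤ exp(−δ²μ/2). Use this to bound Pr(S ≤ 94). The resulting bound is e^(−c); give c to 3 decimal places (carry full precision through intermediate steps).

Write 94 = (1 − δ)μ, so δ = 1 − 94/180.999 = 0.4806601…
Then the exponent is δ²μ/2 = (μ − 94)²/(2μ) = 20.908475.

20.908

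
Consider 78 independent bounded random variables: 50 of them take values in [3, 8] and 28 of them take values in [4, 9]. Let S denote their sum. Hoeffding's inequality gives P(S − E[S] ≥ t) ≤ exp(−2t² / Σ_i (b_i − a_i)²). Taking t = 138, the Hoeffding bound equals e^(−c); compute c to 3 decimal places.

19.532

Σ(b_i − a_i)² = 50·5² + 28·5² = 1950.
c = 2t² / 1950 = 2·138² / 1950 = 19.5323.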